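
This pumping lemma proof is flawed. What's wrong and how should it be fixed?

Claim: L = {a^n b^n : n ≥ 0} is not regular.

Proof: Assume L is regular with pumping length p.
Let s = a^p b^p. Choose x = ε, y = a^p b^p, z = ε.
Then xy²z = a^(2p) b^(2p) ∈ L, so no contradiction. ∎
Error: The decomposition violates |xy| ≤ p. With y = a^p b^p, |xy| = |y| = 2p > p. (The proof also miscomputes xy²z, which would be a^p b^p a^p b^p rather than a^(2p) b^(2p), and it wrongly treats one harmless decomposition as settling the matter — the prover does not get to choose the decomposition.)

Correction: The pumping lemma requires |xy| ≤ p, and the argument must handle every decomposition satisfying |xy| ≤ p, |y| ≥ 1. Since s starts with p a's, any such y consists only of a's, say y = a^k with k ≥ 1. Then xy²z = a^(p+k) b^p has unequal numbers of a's and b's, so xy²z ∉ L — the required contradiction.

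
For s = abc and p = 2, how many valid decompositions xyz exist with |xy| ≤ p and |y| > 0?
3

For s = 'abc' with pumping length p = 2:

Constraints: |xy| ≤ 2, |y| > 0

Valid decompositions (|xy| ≤ p, |y| ≥ 1):
  • x='', y='a', z='bc'
  • x='a', y='b', z='c'
  • x='', y='ab', z='c'

Total count: 3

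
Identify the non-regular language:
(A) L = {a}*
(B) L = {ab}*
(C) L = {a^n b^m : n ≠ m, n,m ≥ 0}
(C) {a^n b^m : n ≠ m, n,m ≥ 0}

(C) L = {a^n b^m : n ≠ m, n,m ≥ 0} is NOT regular.

The pumping lemma can be used to prove this:
After pumping a's, we can make n = m

The other languages are regular because they can be recognized by finite automata.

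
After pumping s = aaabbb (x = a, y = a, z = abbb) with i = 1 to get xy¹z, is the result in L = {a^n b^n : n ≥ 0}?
Yes

xy¹z = a · a · abbb = aaabbb.
aaabbb = a^3 b^3 has equal counts (3 = 3), so it is in L.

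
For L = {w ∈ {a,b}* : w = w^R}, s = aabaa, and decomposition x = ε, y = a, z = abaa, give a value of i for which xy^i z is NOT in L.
i = 0

xy⁰z = ε · ε · abaa = abaa; abaa reversed is aaba ≠ abaa, so it is not a palindrome and is not in L.
(Other choices also work, e.g. i = 2, 3; only i = 1 is guaranteed to stay in L since xy¹z = s.)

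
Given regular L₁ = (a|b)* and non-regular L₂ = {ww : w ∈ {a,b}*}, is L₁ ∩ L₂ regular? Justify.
No — L₁ ∩ L₂ is not regular.

(a|b)* is all strings over {a,b}, so L₁ ∩ L₂ = {ww : w ∈ {a,b}*} = L₂ itself, which is not regular (pump s = a^p b a^p b).

Note that the bare facts "L₁ regular, L₂ non-regular" do not settle the question by themselves: the closure of regular languages under ∪, ∩, complement and difference applies only when BOTH operands are regular. With a non-regular operand the result can come out regular or non-regular depending on the specific languages, so one has to work out L₁ ∩ L₂ for this particular pair, as above.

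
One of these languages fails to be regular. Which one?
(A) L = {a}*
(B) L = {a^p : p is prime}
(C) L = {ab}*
(B) {a^p : p is prime}

(B) L = {a^p : p is prime} is NOT regular.

The pumping lemma can be used to prove this:
After pumping, the length becomes composite

The other languages are regular because they can be recognized by finite automata.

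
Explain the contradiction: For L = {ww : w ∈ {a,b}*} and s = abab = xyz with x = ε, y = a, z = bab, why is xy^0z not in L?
xy⁰z = bab ∉ L

Pumping with i = 0 replaces y = a by y⁰ = ε:
- Original: s = xyz = abab; abab splits into halves ab · ab, which are equal, so it is in L (w = ab)
- Pumped: xy⁰z = ε · ε · bab = bab
- bab has odd length 3, so it cannot be written as ww and is not in L

The pumping lemma would require xy⁰z ∈ L, so this decomposition yields a contradiction.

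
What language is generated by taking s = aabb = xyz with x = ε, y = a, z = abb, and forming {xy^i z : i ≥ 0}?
{xy^i z : i ≥ 0} = {a^(i+1) b^2 : i ≥ 0} = {abb, aabb, aaabb, ...}

With x = ε, y = a, z = abb: Starting with aabb and pumping the first 'a' (z = abb keeps the second 'a'), we get strings with i+1 a's followed by 2 b's for i = 0, 1, 2, ...; note bb is not produced because z always contributes one a.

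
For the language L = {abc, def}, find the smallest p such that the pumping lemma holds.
p = 4

For a finite language L, the pumping lemma holds vacuously if p > max|s| for s ∈ L.

The longest string in L = {abc, def} has length 3.
If p = 4, then no string s ∈ L has |s| ≥ p, so the condition is vacuously true.

The minimum pumping length is p = 4.

Why no smaller p works: for any p ≤ 3, the longest string s ∈ L has |s| = 3 ≥ p, so it would
have to be pumpable; but pumping up (i = 2, 3, ...) produces ever longer strings, which cannot all lie in the
finite language L. So the pumping property fails for every p ≤ 3.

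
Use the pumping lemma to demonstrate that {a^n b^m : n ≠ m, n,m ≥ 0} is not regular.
Assume for contradiction that L is regular, and let p ≥ 1 be the pumping length given by the pumping lemma.
Choose s = a^p b^(p + p!). Then s ∈ L because p ≠ p + p! (as p! ≥ 1), and |s| ≥ p.
By the pumping lemma, s = xyz for some x, y, z with |xy| ≤ p, |y| ≥ 1, and xy^i z ∈ L for every i ≥ 0.
Since |xy| ≤ p and the first p symbols of s are all a's, y = a^k for some k with 1 ≤ k ≤ p.
For every i ≥ 0, xy^i z = a^(p + (i − 1)k) b^(p + p!).

Because 1 ≤ k ≤ p, k divides p!. Let t = p!/k (a positive integer) and take i = t + 1.
Then the number of a's is p + tk = p + p!, which equals the number of b's.
So xy^(t+1) z = a^(p + p!) b^(p + p!) has equally many a's and b's and is NOT in L.

This contradicts the pumping lemma, which requires xy^i z ∈ L for all i ≥ 0.
Hence L = {a^n b^m : n ≠ m, n,m ≥ 0} is not regular. ∎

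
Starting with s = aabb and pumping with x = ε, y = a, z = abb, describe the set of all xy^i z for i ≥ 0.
{xy^i z : i ≥ 0} = {a^(i+1) b^2 : i ≥ 0} = {abb, aabb, aaabb, ...}

With x = ε, y = a, z = abb: Starting with aabb and pumping the first 'a' (z = abb keeps the second 'a'), we get strings with i+1 a's followed by 2 b's for i = 0, 1, 2, ...; note bb is not produced because z always contributes one a.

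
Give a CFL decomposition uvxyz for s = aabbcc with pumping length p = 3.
u='aa', v='b', x='b', y='c', z='c'

For s = aabbcc with pumping length p = 3:

One valid decomposition:
- u = 'aa'
- v = 'b'
- x = 'b'
- y = 'c'
- z = 'c'

Verification:
- uvxyz = 'aa' + 'b' + 'b' + 'c' + 'c' = aabbcc ✓
- |vxy| = |'bbc'| = 3 ≤ 3 ✓
- |vy| = |'bc'| = 2 > 0 ✓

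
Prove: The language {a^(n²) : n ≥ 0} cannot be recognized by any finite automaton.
Assume for contradiction that L is regular, and let p ≥ 1 be the pumping length given by the pumping lemma.
Choose s = a^(p²). Then s ∈ L and |s| = p² ≥ p.
By the pumping lemma, s = xyz for some x, y, z with |xy| ≤ p, |y| ≥ 1, and xy^i z ∈ L for every i ≥ 0.
Here y = a^k for some k with 1 ≤ k ≤ |xy| ≤ p.

Take i = 2: |xy²z| = p² + k.
Now p² < p² + k ≤ p² + p < p² + 2p + 1 = (p + 1)².
So |xy²z| lies strictly between the consecutive squares p² and (p + 1)², hence is not a perfect square, and xy²z ∉ L.

This contradicts the pumping lemma, which requires xy^i z ∈ L for all i ≥ 0.
Hence L = {a^(n²) : n ≥ 0} is not regular. ∎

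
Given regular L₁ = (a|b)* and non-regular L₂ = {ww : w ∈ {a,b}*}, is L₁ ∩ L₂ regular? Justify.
No — L₁ ∩ L₂ is not regular.

(a|b)* is all strings over {a,b}, so L₁ ∩ L₂ = {ww : w ∈ {a,b}*} = L₂ itself, which is not regular (pump s = a^p b a^p b).

Note that the bare facts "L₁ regular, L₂ non-regular" do not settle the question by themselves: the closure of regular languages under ∪, ∩, complement and difference applies only when BOTH operands are regular. With a non-regular operand the result can come out regular or non-regular depending on the specific languages, so one has to work out L₁ ∩ L₂ for this particular pair, as above.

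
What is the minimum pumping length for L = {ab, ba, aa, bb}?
p = 3

For a finite language L, the pumping lemma holds vacuously if p > max|s| for s ∈ L.

The longest string in L = {ab, ba, aa, bb} has length 2.
If p = 3, then no string s ∈ L has |s| ≥ p, so the condition is vacuously true.

The minimum pumping length is p = 3.

Why no smaller p works: for any p ≤ 2, the longest string s ∈ L has |s| = 2 ≥ p, so it would
have to be pumpable; but pumping up (i = 2, 3, ...) produces ever longer strings, which cannot all lie in the
finite language L. So the pumping property fails for every p ≤ 2.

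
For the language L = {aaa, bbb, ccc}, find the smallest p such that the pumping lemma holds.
p = 4

For a finite language L, the pumping lemma holds vacuously if p > max|s| for s ∈ L.

The longest string in L = {aaa, bbb, ccc} has length 3.
If p = 4, then no string s ∈ L has |s| ≥ p, so the condition is vacuously true.

The minimum pumping length is p = 4.

Why no smaller p works: for any p ≤ 3, the longest string s ∈ L has |s| = 3 ≥ p, so it would
have to be pumpable; but pumping up (i = 2, 3, ...) produces ever longer strings, which cannot all lie in the
finite language L. So the pumping property fails for every p ≤ 3.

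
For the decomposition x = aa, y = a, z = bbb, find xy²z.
aaaabbb

Given x = 'aa', y = 'a', z = 'bbb' and i = 2:

xy^2z = x + y·y·...·y (2 times) + z
       = 'aa' + 'a'^2 + 'bbb'
       = 'aa' + 'aa' + 'bbb'
       = 'aaaabbb'

The pumped string is 'aaaabbb' with length 7.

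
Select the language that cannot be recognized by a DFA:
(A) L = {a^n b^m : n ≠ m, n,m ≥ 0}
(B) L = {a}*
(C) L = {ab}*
(A) {a^n b^m : n ≠ m, n,m ≥ 0}

(A) L = {a^n b^m : n ≠ m, n,m ≥ 0} is NOT regular.

The pumping lemma can be used to prove this:
After pumping a's, we can make n = m

The other languages are regular because they can be recognized by finite automata.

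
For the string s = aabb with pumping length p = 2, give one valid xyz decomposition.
x = 'a', y = 'a', z = 'bb'

For s = aabb and p = 2, one valid decomposition is:
- x = 'a' (length 1)
- y = 'a' (length 1)
- z = 'bb' (length 2)

Verification:
- xyz = 'a' + 'a' + 'bb' = aabb ✓
- |xy| = 2 ≤ 2 ✓
- |y| = 1 > 0 ✓

All pumping lemma constraints are satisfied.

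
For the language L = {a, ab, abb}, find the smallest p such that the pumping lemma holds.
p = 4

For a finite language L, the pumping lemma holds vacuously if p > max|s| for s ∈ L.

The longest string in L = {a, ab, abb} has length 3.
If p = 4, then no string s ∈ L has |s| ≥ p, so the condition is vacuously true.

The minimum pumping length is p = 4.

Why no smaller p works: for any p ≤ 3, the longest string s ∈ L has |s| = 3 ≥ p, so it would
have to be pumpable; but pumping up (i = 2, 3, ...) produces ever longer strings, which cannot all lie in the
finite language L. So the pumping property fails for every p ≤ 3.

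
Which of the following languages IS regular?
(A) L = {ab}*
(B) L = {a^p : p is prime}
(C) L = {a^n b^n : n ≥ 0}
(A) {ab}*

(A) L = {ab}* is regular.

This can be recognized by a finite automaton (DFA/NFA).
Regular expressions like {ab}* define regular languages.

The other choices are not regular:
- {a^p : p is prime}: After pumping, the length becomes composite
- {a^n b^n : n ≥ 0}: After pumping, the number of a's and b's become unequal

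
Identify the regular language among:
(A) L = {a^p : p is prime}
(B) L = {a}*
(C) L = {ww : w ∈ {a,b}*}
(B) {a}*

(B) L = {a}* is regular.

This can be recognized by a finite automaton (DFA/NFA).
Regular expressions like {a}* define regular languages.

The other choices are not regular:
- {a^p : p is prime}: After pumping, the length becomes composite
- {ww : w ∈ {a,b}*}: After pumping, the two halves no longer match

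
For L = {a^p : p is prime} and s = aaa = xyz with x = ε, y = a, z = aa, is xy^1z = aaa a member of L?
Yes

xy¹z = ε · a · aa = aaa.
aaa has length 3, which is prime, so it is in L.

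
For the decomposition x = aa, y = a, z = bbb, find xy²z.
aaaabbb

Given x = 'aa', y = 'a', z = 'bbb' and i = 2:

xy^2z = x + y·y·...·y (2 times) + z
       = 'aa' + 'a'^2 + 'bbb'
       = 'aa' + 'aa' + 'bbb'
       = 'aaaabbb'

The pumped string is 'aaaabbb' with length 7.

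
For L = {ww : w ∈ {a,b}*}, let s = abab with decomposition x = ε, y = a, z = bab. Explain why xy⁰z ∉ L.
xy⁰z = bab ∉ L

Pumping with i = 0 replaces y = a by y⁰ = ε:
- Original: s = xyz = abab; abab splits into halves ab · ab, which are equal, so it is in L (w = ab)
- Pumped: xy⁰z = ε · ε · bab = bab
- bab has odd length 3, so it cannot be written as ww and is not in L

The pumping lemma would require xy⁰z ∈ L, so this decomposition yields a contradiction.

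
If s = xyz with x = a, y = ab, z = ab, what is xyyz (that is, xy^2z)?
aababab

Given x = 'a', y = 'ab', z = 'ab' and i = 2:

xy^2z = x + y·y·...·y (2 times) + z
       = 'a' + 'ab'^2 + 'ab'
       = 'a' + 'abab' + 'ab'
       = 'aababab'

The pumped string is 'aababab' with length 7.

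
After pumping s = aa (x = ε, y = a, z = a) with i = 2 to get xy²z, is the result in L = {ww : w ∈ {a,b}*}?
No

xy²z = ε · aa · a = aaa.
aaa has odd length 3, so it cannot be written as ww and is not in L.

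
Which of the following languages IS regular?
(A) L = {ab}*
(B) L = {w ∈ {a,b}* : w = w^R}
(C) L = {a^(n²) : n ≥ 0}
(A) {ab}*

(A) L = {ab}* is regular.

This can be recognized by a finite automaton (DFA/NFA).
Regular expressions like {ab}* define regular languages.

The other choices are not regular:
- {a^(n²) : n ≥ 0}: After pumping, length is no longer a perfect square
- {w ∈ {a,b}* : w = w^R}: After pumping, the string is no longer symmetric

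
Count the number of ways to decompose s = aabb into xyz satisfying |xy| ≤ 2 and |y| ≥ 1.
3

For s = 'aabb' with pumping length p = 2:

Constraints: |xy| ≤ 2, |y| > 0

Valid decompositions (|xy| ≤ p, |y| ≥ 1):
  • x='', y='a', z='abb'
  • x='a', y='a', z='bb'
  • x='', y='aa', z='bb'

Total count: 3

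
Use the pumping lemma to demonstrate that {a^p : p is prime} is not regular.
Assume for contradiction that L is regular, and let p ≥ 1 be the pumping length given by the pumping lemma.
Choose a prime q with q ≥ p (one exists because there are infinitely many primes) and let s = a^q. Then s ∈ L and |s| = q ≥ p.
By the pumping lemma, s = xyz for some x, y, z with |xy| ≤ p, |y| ≥ 1, and xy^i z ∈ L for every i ≥ 0.
Here y = a^k for some k with 1 ≤ k ≤ p, and xy^i z = a^(q + (i − 1)k) for every i ≥ 0.

Take i = q + 1: |xy^(q+1) z| = q + qk = q(k + 1).
Both factors satisfy q ≥ 2 and k + 1 ≥ 2, so q(k + 1) is composite, and xy^(q+1) z ∉ L.

This contradicts the pumping lemma, which requires xy^i z ∈ L for all i ≥ 0.
Hence L = {a^p : p is prime} is not regular. ∎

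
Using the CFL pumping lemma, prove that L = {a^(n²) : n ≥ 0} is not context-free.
Assume for contradiction that L is context-free, and let p ≥ 1 be the pumping length given by the pumping lemma for CFLs.
Choose s = a^(p²). Then s ∈ L and |s| = p² ≥ p.
By the CFL pumping lemma, s = uvxyz for some u, v, x, y, z with |vxy| ≤ p, |vy| ≥ 1, and uv^i xy^i z ∈ L for every i ≥ 0.
All symbols are a's, so only lengths matter: let k = |vy|, with 1 ≤ k ≤ |vxy| ≤ p.

Take i = 2: |uv²xy²z| = p² + k, and p² < p² + k ≤ p² + p < (p + 1)².
So the length lies strictly between consecutive squares and is not a perfect square; uv²xy²z ∉ L.

This contradicts the CFL pumping lemma, which requires uv^i xy^i z ∈ L for all i ≥ 0.
Hence L = {a^(n²) : n ≥ 0} is not context-free. ∎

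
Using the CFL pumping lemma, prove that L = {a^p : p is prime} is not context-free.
Assume for contradiction that L is context-free, and let p ≥ 1 be the pumping length given by the pumping lemma for CFLs.
Choose a prime q with q ≥ p and let s = a^q. Then s ∈ L and |s| = q ≥ p.
By the CFL pumping lemma, s = uvxyz for some u, v, x, y, z with |vxy| ≤ p, |vy| ≥ 1, and uv^i xy^i z ∈ L for every i ≥ 0.
All symbols are a's, so only lengths matter: let k = |vy|, with 1 ≤ k ≤ p. Then |uv^i xy^i z| = q + (i − 1)k.

Take i = q + 1: the length is q + qk = q(k + 1).
Both factors satisfy q ≥ 2 and k + 1 ≥ 2, so q(k + 1) is composite and uv^(q+1) xy^(q+1) z ∉ L.

This contradicts the CFL pumping lemma, which requires uv^i xy^i z ∈ L for all i ≥ 0.
Hence L = {a^p : p is prime} is not context-free. ∎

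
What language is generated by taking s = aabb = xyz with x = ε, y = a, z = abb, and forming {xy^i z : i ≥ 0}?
{xy^i z : i ≥ 0} = {a^(i+1) b^2 : i ≥ 0} = {abb, aabb, aaabb, ...}

With x = ε, y = a, z = abb: Starting with aabb and pumping the first 'a' (z = abb keeps the second 'a'), we get strings with i+1 a's followed by 2 b's for i = 0, 1, 2, ...; note bb is not produced because z always contributes one a.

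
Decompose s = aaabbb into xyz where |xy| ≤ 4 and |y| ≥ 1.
x = 'aaa', y = 'b', z = 'bb'

For s = aaabbb and p = 4, one valid decomposition is:
- x = 'aaa' (length 3)
- y = 'b' (length 1)
- z = 'bb' (length 2)

Verification:
- xyz = 'aaa' + 'b' + 'bb' = aaabbb ✓
- |xy| = 4 ≤ 4 ✓
- |y| = 1 > 0 ✓

All pumping lemma constraints are satisfied.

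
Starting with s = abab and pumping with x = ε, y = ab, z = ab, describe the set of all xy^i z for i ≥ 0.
{xy^i z : i ≥ 0} = {(ab)^(i+1) : i ≥ 0} = {ab, abab, ababab, ...}

With x = ε, y = ab, z = ab: Pumping 'ab' gives strings of alternating a's and b's.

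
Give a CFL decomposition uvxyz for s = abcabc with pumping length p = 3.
u='ab', v='c', x='a', y='b', z='c'

For s = abcabc with pumping length p = 3:

One valid decomposition:
- u = 'ab'
- v = 'c'
- x = 'a'
- y = 'b'
- z = 'c'

Verification:
- uvxyz = 'ab' + 'c' + 'a' + 'b' + 'c' = abcabc ✓
- |vxy| = |'cab'| = 3 ≤ 3 ✓
- |vy| = |'cb'| = 2 > 0 ✓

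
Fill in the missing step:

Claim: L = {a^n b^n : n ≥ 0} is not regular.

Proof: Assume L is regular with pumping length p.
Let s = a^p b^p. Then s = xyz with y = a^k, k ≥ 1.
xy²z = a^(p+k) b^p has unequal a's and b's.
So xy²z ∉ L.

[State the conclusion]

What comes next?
This contradicts the pumping lemma for regular languages,
which guarantees xy^i z ∈ L for all i ≥ 0.

Since our assumption that L is regular leads to a contradiction,
we conclude that L = {a^n b^n : n ≥ 0} is NOT regular. ∎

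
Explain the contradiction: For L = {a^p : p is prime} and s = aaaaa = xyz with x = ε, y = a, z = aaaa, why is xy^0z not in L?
xy⁰z = aaaa ∉ L

Pumping with i = 0 replaces y = a by y⁰ = ε:
- Original: s = xyz = aaaaa; aaaaa has length 5, which is prime, so it is in L
- Pumped: xy⁰z = ε · ε · aaaa = aaaa
- aaaa has length 4 = 2 × 2, which is not prime, so it is not in L

The pumping lemma would require xy⁰z ∈ L, so this decomposition yields a contradiction.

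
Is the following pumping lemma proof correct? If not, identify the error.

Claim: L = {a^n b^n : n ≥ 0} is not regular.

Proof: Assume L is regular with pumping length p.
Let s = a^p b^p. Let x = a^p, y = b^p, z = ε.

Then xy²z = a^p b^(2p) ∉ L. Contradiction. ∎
The proof is INCORRECT.

Error: The decomposition violates |xy| ≤ p.
With x = a^p and y = b^p, we have |xy| = 2p > p.
The pumping lemma requires |xy| ≤ p, so y must be within the first p characters.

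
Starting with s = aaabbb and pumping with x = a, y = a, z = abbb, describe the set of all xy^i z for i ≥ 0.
{xy^i z : i ≥ 0} = {a^(2+i) b^3 : i ≥ 0} = {aabbb, aaabbb, aaaabbb, ...}

With x = a, y = a, z = abbb: Starting with aaabbb and pumping the second 'a', we get strings with 2+i a's followed by 3 b's for i = 0, 1, 2, ...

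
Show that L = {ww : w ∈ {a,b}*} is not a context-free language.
Assume for contradiction that L is context-free, and let p ≥ 1 be the pumping length given by the pumping lemma for CFLs.
Choose s = a^p b^p a^p b^p. Then s ∈ L (take w = a^p b^p) and |s| = 4p ≥ p.
By the CFL pumping lemma, s = uvxyz for some u, v, x, y, z with |vxy| ≤ p, |vy| ≥ 1, and uv^i xy^i z ∈ L for every i ≥ 0.

Write s as four blocks A₁ B₁ A₂ B₂ with A₁ = A₂ = a^p and B₁ = B₂ = b^p. Since |vxy| ≤ p, the window vxy lies inside at most two adjacent blocks. Take i = 0 and let t = uxz, so |t| = 4p − |vy| with 1 ≤ |vy| ≤ p. If |t| is odd, t ∉ L immediately, so assume |vy| is even (hence |vy| ≥ 2) and |t|/2 = 2p − |vy|/2, which satisfies p ≤ |t|/2 ≤ 2p − 1.

Case 1 (vxy inside A₁B₁): t = a^(p−j) b^(p−l) a^p b^p with j + l = |vy|. The second half of t has length < 2p, so it is a suffix of the trailing a^p b^p and ends in b; the first half is a^(p−j) b^(p−l) a^((j+l)/2), which ends in a because (j+l)/2 ≥ 1. The halves differ, so t ∉ L.

Case 2 (vxy inside B₁A₂, straddling the middle): t = a^p b^(p−j) a^(p−l) b^p with j + l = |vy|. If t = ww, then w is a prefix of t of length ≥ p, so w begins with a^p; and w is a suffix of t of length ≥ p, so w ends with b^p. That forces |w| ≥ 2p, contradicting |w| = |t|/2 ≤ 2p − 1. So t ∉ L.

Case 3 (vxy inside A₂B₂): t = a^p b^p a^(p−j) b^(p−l) with j + l = |vy|. The first half of t is a prefix of a^p b^p, so it begins with a; the second half is b^((j+l)/2) a^(p−j) b^(p−l), which begins with b. The halves differ, so t ∉ L.

In every case uv⁰xy⁰z = uxz ∉ L.

This contradicts the CFL pumping lemma, which requires uv^i xy^i z ∈ L for all i ≥ 0.
Hence L = {ww : w ∈ {a,b}*} is not context-free. ∎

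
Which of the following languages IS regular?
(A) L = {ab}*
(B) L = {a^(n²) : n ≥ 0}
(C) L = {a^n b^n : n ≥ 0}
(A) {ab}*

(A) L = {ab}* is regular.

This can be recognized by a finite automaton (DFA/NFA).
Regular expressions like {ab}* define regular languages.

The other choices are not regular:
- {a^(n²) : n ≥ 0}: After pumping, length is no longer a perfect square
- {a^n b^n : n ≥ 0}: After pumping, the number of a's and b's become unequal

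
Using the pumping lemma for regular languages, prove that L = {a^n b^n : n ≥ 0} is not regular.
Assume for contradiction that L is regular, and let p ≥ 1 be the pumping length given by the pumping lemma.
Choose s = a^p b^p. Then s ∈ L and |s| = 2p ≥ p.
By the pumping lemma, s = xyz for some x, y, z with |xy| ≤ p, |y| ≥ 1, and xy^i z ∈ L for every i ≥ 0.
Since |xy| ≤ p and the first p symbols of s are all a's, we must have y = a^k for some k with 1 ≤ k ≤ p.

Take i = 3: xy³z = a^(p + 2k) b^p.
This string has p + 2k a's but p b's, and p + 2k > p because k ≥ 1. So xy³z ∉ L.

This contradicts the pumping lemma, which requires xy^i z ∈ L for all i ≥ 0.
Hence L = {a^n b^n : n ≥ 0} is not regular. ∎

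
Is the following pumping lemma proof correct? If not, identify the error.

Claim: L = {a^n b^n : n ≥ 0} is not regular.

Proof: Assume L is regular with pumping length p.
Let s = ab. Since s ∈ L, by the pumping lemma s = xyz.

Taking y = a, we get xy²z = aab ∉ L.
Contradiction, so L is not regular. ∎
The proof is INCORRECT.

Error: The string s = ab may be shorter than p.
The pumping lemma only applies to strings with |s| ≥ p, and p is not under our control.
We must choose s in terms of p, e.g. s = a^p b^p, to ensure |s| ≥ p.
(The proof also fixes one particular y; a valid argument must handle every decomposition with |xy| ≤ p and |y| ≥ 1 — for s = a^p b^p this forces y = a^k, and then xy²z = a^(p+k) b^p ∉ L.)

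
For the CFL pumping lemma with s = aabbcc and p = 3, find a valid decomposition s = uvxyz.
u='aa', v='b', x='b', y='c', z='c'

For s = aabbcc with pumping length p = 3:

One valid decomposition:
- u = 'aa'
- v = 'b'
- x = 'b'
- y = 'c'
- z = 'c'

Verification:
- uvxyz = 'aa' + 'b' + 'b' + 'c' + 'c' = aabbcc ✓
- |vxy| = |'bbc'| = 3 ≤ 3 ✓
- |vy| = |'bc'| = 2 > 0 ✓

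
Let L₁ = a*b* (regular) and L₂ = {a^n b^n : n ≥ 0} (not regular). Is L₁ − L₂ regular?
No — L₁ − L₂ is not regular.

a*b* − {a^n b^n} = {a^n b^m : n ≠ m}. If this were regular, then its complement intersected with a*b*, namely {a^n b^n : n ≥ 0}, would be regular too (closure under complement and intersection) — contradiction. So L₁ − L₂ is not regular.

Note that the bare facts "L₁ regular, L₂ non-regular" do not settle the question by themselves: the closure of regular languages under ∪, ∩, complement and difference applies only when BOTH operands are regular. With a non-regular operand the result can come out regular or non-regular depending on the specific languages, so one has to work out L₁ − L₂ for this particular pair, as above.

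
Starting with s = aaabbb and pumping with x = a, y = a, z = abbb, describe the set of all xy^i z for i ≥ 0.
{xy^i z : i ≥ 0} = {a^(2+i) b^3 : i ≥ 0} = {aabbb, aaabbb, aaaabbb, ...}

With x = a, y = a, z = abbb: Starting with aaabbb and pumping the second 'a', we get strings with 2+i a's followed by 3 b's for i = 0, 1, 2, ...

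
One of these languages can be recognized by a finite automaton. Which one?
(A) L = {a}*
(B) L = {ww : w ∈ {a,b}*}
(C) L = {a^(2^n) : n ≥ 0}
(A) {a}*

(A) L = {a}* is regular.

This can be recognized by a finite automaton (DFA/NFA).
Regular expressions like {a}* define regular languages.

The other choices are not regular:
- {a^(2^n) : n ≥ 0}: After pumping, length is no longer a power of 2
- {ww : w ∈ {a,b}*}: After pumping, the two halves no longer match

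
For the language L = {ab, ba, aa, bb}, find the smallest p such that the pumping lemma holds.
p = 3

For a finite language L, the pumping lemma holds vacuously if p > max|s| for s ∈ L.

The longest string in L = {ab, ba, aa, bb} has length 2.
If p = 3, then no string s ∈ L has |s| ≥ p, so the condition is vacuously true.

The minimum pumping length is p = 3.

Why no smaller p works: for any p ≤ 2, the longest string s ∈ L has |s| = 2 ≥ p, so it would
have to be pumpable; but pumping up (i = 2, 3, ...) produces ever longer strings, which cannot all lie in the
finite language L. So the pumping property fails for every p ≤ 2.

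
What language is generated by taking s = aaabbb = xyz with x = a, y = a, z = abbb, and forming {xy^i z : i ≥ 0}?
{xy^i z : i ≥ 0} = {a^(2+i) b^3 : i ≥ 0} = {aabbb, aaabbb, aaaabbb, ...}

With x = a, y = a, z = abbb: Starting with aaabbb and pumping the second 'a', we get strings with 2+i a's followed by 3 b's for i = 0, 1, 2, ...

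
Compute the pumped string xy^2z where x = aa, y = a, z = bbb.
aaaabbb

Given x = 'aa', y = 'a', z = 'bbb' and i = 2:

xy^2z = x + y·y·...·y (2 times) + z
       = 'aa' + 'a'^2 + 'bbb'
       = 'aa' + 'aa' + 'bbb'
       = 'aaaabbb'

The pumped string is 'aaaabbb' with length 7.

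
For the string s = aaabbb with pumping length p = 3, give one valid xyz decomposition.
x = '', y = 'aaa', z = 'bbb'

For s = aaabbb and p = 3, one valid decomposition is:
- x = '' (length 0)
- y = 'aaa' (length 3)
- z = 'bbb' (length 3)

Verification:
- xyz = '' + 'aaa' + 'bbb' = aaabbb ✓
- |xy| = 3 ≤ 3 ✓
- |y| = 3 > 0 ✓

All pumping lemma constraints are satisfied.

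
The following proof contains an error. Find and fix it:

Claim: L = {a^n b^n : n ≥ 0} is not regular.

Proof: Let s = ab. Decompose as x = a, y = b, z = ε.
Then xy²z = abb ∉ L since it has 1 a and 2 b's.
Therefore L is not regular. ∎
Error: The string s = ab might be shorter than the pumping length p.

Correction: Choose s = a^p b^p to ensure |s| ≥ p. Also, the decomposition is wrong: with |xy| ≤ p, y cannot include b's when s starts with p a's.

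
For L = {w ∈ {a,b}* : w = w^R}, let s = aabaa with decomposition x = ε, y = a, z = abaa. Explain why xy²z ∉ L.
xy²z = aaabaa ∉ L

Pumping with i = 2 replaces y = a by y² = aa:
- Original: s = xyz = aabaa; aabaa reversed is aabaa, the same string, so it is a palindrome and is in L
- Pumped: xy²z = ε · aa · abaa = aaabaa
- aaabaa reversed is aabaaa ≠ aaabaa, so it is not a palindrome and is not in L

The pumping lemma would require xy²z ∈ L, so this decomposition yields a contradiction.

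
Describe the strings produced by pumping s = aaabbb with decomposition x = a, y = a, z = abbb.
{xy^i z : i ≥ 0} = {a^(2+i) b^3 : i ≥ 0} = {aabbb, aaabbb, aaaabbb, ...}

With x = a, y = a, z = abbb: Starting with aaabbb and pumping the second 'a', we get strings with 2+i a's followed by 3 b's for i = 0, 1, 2, ...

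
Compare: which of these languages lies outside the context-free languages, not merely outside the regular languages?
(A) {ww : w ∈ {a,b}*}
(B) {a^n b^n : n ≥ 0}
(A) {ww : w ∈ {a,b}*}

(A) {ww : w ∈ {a,b}*} requires the CFL pumping lemma.

- {a^n b^n : n ≥ 0} is context-free (but not regular)
  • Can be shown non-regular with the regular pumping lemma
  • After pumping, the number of a's and b's become unequal

- {ww : w ∈ {a,b}*} is NOT context-free
  • Requires the CFL pumping lemma to prove
  • Even a PDA cannot compare two arbitrary halves symbol by symbol; CFL pumping on a^p b^p a^p b^p fails

The CFL pumping lemma is "stronger" in that it can prove non-membership
in the larger class of context-free languages.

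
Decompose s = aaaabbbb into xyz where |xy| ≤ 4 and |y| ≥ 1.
x = '', y = 'aaa', z = 'abbbb'

For s = aaaabbbb and p = 4, one valid decomposition is:
- x = '' (length 0)
- y = 'aaa' (length 3)
- z = 'abbbb' (length 5)

Verification:
- xyz = '' + 'aaa' + 'abbbb' = aaaabbbb ✓
- |xy| = 3 ≤ 4 ✓
- |y| = 3 > 0 ✓

All pumping lemma constraints are satisfied.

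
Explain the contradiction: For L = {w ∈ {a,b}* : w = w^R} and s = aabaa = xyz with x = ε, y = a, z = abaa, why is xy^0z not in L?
xy⁰z = abaa ∉ L

Pumping with i = 0 replaces y = a by y⁰ = ε:
- Original: s = xyz = aabaa; aabaa reversed is aabaa, the same string, so it is a palindrome and is in L
- Pumped: xy⁰z = ε · ε · abaa = abaa
- abaa reversed is aaba ≠ abaa, so it is not a palindrome and is not in L

The pumping lemma would require xy⁰z ∈ L, so this decomposition yields a contradiction.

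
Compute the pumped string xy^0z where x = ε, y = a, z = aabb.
aabb

Given x = '', y = 'a', z = 'aabb' and i = 0:

xy^0z = x + y·y·...·y (0 times) + z
       = '' + 'a'^0 + 'aabb'
       = '' + '' + 'aabb'
       = 'aabb'

The pumped string is 'aabb' with length 4.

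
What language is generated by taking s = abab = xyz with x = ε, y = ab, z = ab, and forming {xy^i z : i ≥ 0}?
{xy^i z : i ≥ 0} = {(ab)^(i+1) : i ≥ 0} = {ab, abab, ababab, ...}

With x = ε, y = ab, z = ab: Pumping 'ab' gives strings of alternating a's and b's.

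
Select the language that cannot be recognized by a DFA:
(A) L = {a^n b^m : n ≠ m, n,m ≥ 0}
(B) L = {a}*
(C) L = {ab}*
(A) {a^n b^m : n ≠ m, n,m ≥ 0}

(A) L = {a^n b^m : n ≠ m, n,m ≥ 0} is NOT regular.

The pumping lemma can be used to prove this:
After pumping a's, we can make n = m

The other languages are regular because they can be recognized by finite automata.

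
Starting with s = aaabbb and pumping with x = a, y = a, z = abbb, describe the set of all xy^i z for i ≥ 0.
{xy^i z : i ≥ 0} = {a^(2+i) b^3 : i ≥ 0} = {aabbb, aaabbb, aaaabbb, ...}

With x = a, y = a, z = abbb: Starting with aaabbb and pumping the second 'a', we get strings with 2+i a's followed by 3 b's for i = 0, 1, 2, ...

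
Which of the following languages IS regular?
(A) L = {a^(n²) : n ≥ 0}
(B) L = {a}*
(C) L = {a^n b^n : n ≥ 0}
(B) {a}*

(B) L = {a}* is regular.

This can be recognized by a finite automaton (DFA/NFA).
Regular expressions like {a}* define regular languages.

The other choices are not regular:
- {a^(n²) : n ≥ 0}: After pumping, length is no longer a perfect square
- {a^n b^n : n ≥ 0}: After pumping, the number of a's and b's become unequal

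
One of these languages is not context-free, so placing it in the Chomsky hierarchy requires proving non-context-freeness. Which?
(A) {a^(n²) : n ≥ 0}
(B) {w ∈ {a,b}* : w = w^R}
(A) {a^(n²) : n ≥ 0}

(A) {a^(n²) : n ≥ 0} requires the CFL pumping lemma.

- {w ∈ {a,b}* : w = w^R} is context-free (but not regular)
  • Can be shown non-regular with the regular pumping lemma
  • After pumping, the string is no longer symmetric

- {a^(n²) : n ≥ 0} is NOT context-free
  • Requires the CFL pumping lemma to prove
  • Gaps between squares grow unboundedly

The CFL pumping lemma is "stronger" in that it can prove non-membership
in the larger class of context-free languages.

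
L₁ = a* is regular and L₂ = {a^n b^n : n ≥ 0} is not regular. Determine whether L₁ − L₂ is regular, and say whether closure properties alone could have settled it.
Yes — L₁ − L₂ is regular.

The only string of a* that lies in {a^n b^n} is ε, so L₁ − L₂ = a* − {ε} = a⁺ = aa*, which is regular.

Note that the bare facts "L₁ regular, L₂ non-regular" do not settle the question by themselves: the closure of regular languages under ∪, ∩, complement and difference applies only when BOTH operands are regular. With a non-regular operand the result can come out regular or non-regular depending on the specific languages, so one has to work out L₁ − L₂ for this particular pair, as above.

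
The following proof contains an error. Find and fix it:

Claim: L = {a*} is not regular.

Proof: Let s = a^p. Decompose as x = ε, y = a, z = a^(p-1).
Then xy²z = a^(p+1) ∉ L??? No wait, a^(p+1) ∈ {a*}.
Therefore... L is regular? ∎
Error: The proof attempts to show a*  is not regular, but a* IS regular!

Correction: a* is a regular language (recognized by a simple DFA with one accepting state and self-loop on 'a'). The pumping lemma can only prove non-regularity, not regularity. For regular languages, pumping always works.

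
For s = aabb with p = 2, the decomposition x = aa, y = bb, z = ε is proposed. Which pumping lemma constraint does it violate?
Violated: |xy| ≤ p

The decomposition x = aa, y = bb, z = ε for s = aabb with p = 2
violates the constraint: |xy| ≤ p

|xy| = |aabb| = 4 > 2 = p. The decomposition puts too many characters in xy.

Pumping lemma constraints:
1. xyz = s (decomposition is valid)
2. |xy| ≤ p
3. |y| > 0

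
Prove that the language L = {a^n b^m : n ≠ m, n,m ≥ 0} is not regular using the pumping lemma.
Assume for contradiction that L is regular, and let p ≥ 1 be the pumping length given by the pumping lemma.
Choose s = a^p b^(p + p!). Then s ∈ L because p ≠ p + p! (as p! ≥ 1), and |s| ≥ p.
By the pumping lemma, s = xyz for some x, y, z with |xy| ≤ p, |y| ≥ 1, and xy^i z ∈ L for every i ≥ 0.
Since |xy| ≤ p and the first p symbols of s are all a's, y = a^k for some k with 1 ≤ k ≤ p.
For every i ≥ 0, xy^i z = a^(p + (i − 1)k) b^(p + p!).

Because 1 ≤ k ≤ p, k divides p!. Let t = p!/k (a positive integer) and take i = t + 1.
Then the number of a's is p + tk = p + p!, which equals the number of b's.
So xy^(t+1) z = a^(p + p!) b^(p + p!) has equally many a's and b's and is NOT in L.

This contradicts the pumping lemma, which requires xy^i z ∈ L for all i ≥ 0.
Hence L = {a^n b^m : n ≠ m, n,m ≥ 0} is not regular. ∎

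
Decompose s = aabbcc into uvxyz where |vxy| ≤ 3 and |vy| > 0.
u='aa', v='b', x='b', y='c', z='c'

For s = aabbcc with pumping length p = 3:

One valid decomposition:
- u = 'aa'
- v = 'b'
- x = 'b'
- y = 'c'
- z = 'c'

Verification:
- uvxyz = 'aa' + 'b' + 'b' + 'c' + 'c' = aabbcc ✓
- |vxy| = |'bbc'| = 3 ≤ 3 ✓
- |vy| = |'bc'| = 2 > 0 ✓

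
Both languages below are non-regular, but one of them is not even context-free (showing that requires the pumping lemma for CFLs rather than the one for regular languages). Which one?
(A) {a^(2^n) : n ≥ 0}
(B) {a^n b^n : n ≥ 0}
(A) {a^(2^n) : n ≥ 0}

(A) {a^(2^n) : n ≥ 0} requires the CFL pumping lemma.

- {a^n b^n : n ≥ 0} is context-free (but not regular)
  • Can be shown non-regular with the regular pumping lemma
  • After pumping, the number of a's and b's become unequal

- {a^(2^n) : n ≥ 0} is NOT context-free
  • Requires the CFL pumping lemma to prove
  • Gaps between powers of 2 grow exponentially

The CFL pumping lemma is "stronger" in that it can prove non-membership
in the larger class of context-free languages.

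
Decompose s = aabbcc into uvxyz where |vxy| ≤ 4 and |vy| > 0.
u='a', v='a', x='bb', y='c', z='c'

For s = aabbcc with pumping length p = 4:

One valid decomposition:
- u = 'a'
- v = 'a'
- x = 'bb'
- y = 'c'
- z = 'c'

Verification:
- uvxyz = 'a' + 'a' + 'bb' + 'c' + 'c' = aabbcc ✓
- |vxy| = |'abbc'| = 4 ≤ 4 ✓
- |vy| = |'ac'| = 2 > 0 ✓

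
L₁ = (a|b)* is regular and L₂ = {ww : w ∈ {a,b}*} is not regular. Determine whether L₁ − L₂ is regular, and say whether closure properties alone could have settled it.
No — L₁ − L₂ is not regular.

L₁ − L₂ is the complement of {ww} within {a,b}*. If it were regular, its complement {ww} would be regular as well (regular languages are closed under complement) — contradiction. So L₁ − L₂ is not regular.

Note that the bare facts "L₁ regular, L₂ non-regular" do not settle the question by themselves: the closure of regular languages under ∪, ∩, complement and difference applies only when BOTH operands are regular. With a non-regular operand the result can come out regular or non-regular depending on the specific languages, so one has to work out L₁ − L₂ for this particular pair, as above.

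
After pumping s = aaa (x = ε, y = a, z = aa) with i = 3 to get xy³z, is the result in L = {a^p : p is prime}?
Yes

xy³z = ε · aaa · aa = aaaaa.
aaaaa has length 5, which is prime, so it is in L.
(A single pumped string landing in L is not a contradiction by itself; a non-regularity proof needs some i for which xy^i z ∉ L, for every admissible decomposition.)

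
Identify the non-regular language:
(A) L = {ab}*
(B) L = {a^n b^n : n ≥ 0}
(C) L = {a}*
(B) {a^n b^n : n ≥ 0}

(B) L = {a^n b^n : n ≥ 0} is NOT regular.

The pumping lemma can be used to prove this:
After pumping, the number of a's and b's become unequal

The other languages are regular because they can be recognized by finite automata.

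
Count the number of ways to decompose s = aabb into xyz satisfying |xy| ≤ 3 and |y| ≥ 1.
6

For s = 'aabb' with pumping length p = 3:

Constraints: |xy| ≤ 3, |y| > 0

Valid decompositions (|xy| ≤ p, |y| ≥ 1):
  • x='', y='a', z='abb'
  • x='a', y='a', z='bb'
  • x='', y='aa', z='bb'
  • x='aa', y='b', z='b'
  • x='a', y='ab', z='b'
  • x='', y='aab', z='b'

Total count: 6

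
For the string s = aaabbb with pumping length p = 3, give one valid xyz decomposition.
x = 'a', y = 'a', z = 'abbb'

For s = aaabbb and p = 3, one valid decomposition is:
- x = 'a' (length 1)
- y = 'a' (length 1)
- z = 'abbb' (length 4)

Verification:
- xyz = 'a' + 'a' + 'abbb' = aaabbb ✓
- |xy| = 2 ≤ 3 ✓
- |y| = 1 > 0 ✓

All pumping lemma constraints are satisfied.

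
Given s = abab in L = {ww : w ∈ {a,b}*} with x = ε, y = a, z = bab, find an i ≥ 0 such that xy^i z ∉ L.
i = 3

xy³z = ε · aaa · bab = aaabab; aaabab has length 6; its halves are aaa and bab, which differ, so it is not in L.
(Other choices also work, e.g. i = 0, 2; only i = 1 is guaranteed to stay in L since xy¹z = s.)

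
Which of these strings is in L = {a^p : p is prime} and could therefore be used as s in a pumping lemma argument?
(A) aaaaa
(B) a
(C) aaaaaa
(A) aaaaa

The pumping lemma is applied to a string s that lies in L, so first check membership of each option:
- (A) aaaaa has length 5, which is prime, so it is in L ✓
- (B) a has length 1, which is not prime, so it is not in L ✗
- (C) aaaaaa has length 6 = 2 × 3, which is not prime, so it is not in L ✗

Only (A) aaaaa is in L, so it is the only candidate that could play the role of s.
(In a complete proof one picks s in terms of the pumping length p so that |s| ≥ p is guaranteed; a fixed string like aaaaa illustrates the shape of such an s.)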